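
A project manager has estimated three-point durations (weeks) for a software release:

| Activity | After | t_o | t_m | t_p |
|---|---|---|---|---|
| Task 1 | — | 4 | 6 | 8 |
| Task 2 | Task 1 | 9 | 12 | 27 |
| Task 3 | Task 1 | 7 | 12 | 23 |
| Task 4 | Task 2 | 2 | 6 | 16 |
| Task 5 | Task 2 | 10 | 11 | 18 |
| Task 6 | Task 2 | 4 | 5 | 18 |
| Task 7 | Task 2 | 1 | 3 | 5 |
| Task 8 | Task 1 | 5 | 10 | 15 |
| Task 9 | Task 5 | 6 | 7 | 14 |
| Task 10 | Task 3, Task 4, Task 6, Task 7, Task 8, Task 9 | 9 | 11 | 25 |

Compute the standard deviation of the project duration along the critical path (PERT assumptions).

4.48 weeks

te_Task 1 = (4 + 4·6 + 8)/6 = 36/6 = 6; σ²_Task 1 = ((8−4)/6)² = 0.444
te_Task 2 = (9 + 4·12 + 27)/6 = 84/6 = 14; σ²_Task 2 = ((27−9)/6)² = 9.000
te_Task 3 = (7 + 4·12 + 23)/6 = 78/6 = 13; σ²_Task 3 = ((23−7)/6)² = 7.111
te_Task 4 = (2 + 4·6 + 16)/6 = 42/6 = 7; σ²_Task 4 = ((16−2)/6)² = 5.444
te_Task 5 = (10 + 4·11 + 18)/6 = 72/6 = 12; σ²_Task 5 = ((18−10)/6)² = 1.778
te_Task 6 = (4 + 4·5 + 18)/6 = 42/6 = 7; σ²_Task 6 = ((18−4)/6)² = 5.444
te_Task 7 = (1 + 4·3 + 5)/6 = 18/6 = 3; σ²_Task 7 = ((5−1)/6)² = 0.444
te_Task 8 = (5 + 4·10 + 15)/6 = 60/6 = 10; σ²_Task 8 = ((15−5)/6)² = 2.778
te_Task 9 = (6 + 4·7 + 14)/6 = 48/6 = 8; σ²_Task 9 = ((14−6)/6)² = 1.778
te_Task 10 = (9 + 4·11 + 25)/6 = 78/6 = 13; σ²_Task 10 = ((25−9)/6)² = 7.111

Forward pass:
ES_Task 1 = 0; EF_Task 1 = 6
ES_Task 2 = 6; EF_Task 2 = 6+14 = 20
ES_Task 3 = 6; EF_Task 3 = 6+13 = 19
ES_Task 4 = 20; EF_Task 4 = 20+7 = 27
ES_Task 5 = 20; EF_Task 5 = 20+12 = 32
ES_Task 6 = 20; EF_Task 6 = 20+7 = 27
ES_Task 7 = 20; EF_Task 7 = 20+3 = 23
ES_Task 8 = 6; EF_Task 8 = 6+10 = 16
ES_Task 9 = 32; EF_Task 9 = 32+8 = 40
ES_Task 10 = max(EF_Task 3=19, EF_Task 4=27, EF_Task 6=27, EF_Task 7=23, EF_Task 8=16, EF_Task 9=40) = 40; EF_Task 10 = 40+13 = 53
Expected project duration μ = 53 weeks. Critical path: Task 1 → Task 2 → Task 5 → Task 9 → Task 10.

Variance along critical path = 0.444 + 9.000 + 1.778 + 1.778 + 7.111 = 20.111
σ = √20.111 = 4.485 weeks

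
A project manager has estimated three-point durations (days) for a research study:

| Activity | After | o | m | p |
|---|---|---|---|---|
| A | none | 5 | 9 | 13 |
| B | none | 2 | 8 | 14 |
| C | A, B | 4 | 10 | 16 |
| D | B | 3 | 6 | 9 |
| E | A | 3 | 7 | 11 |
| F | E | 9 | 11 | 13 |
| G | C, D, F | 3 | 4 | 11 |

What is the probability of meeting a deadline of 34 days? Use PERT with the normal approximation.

0.797

te_A = (5 + 4·9 + 13)/6 = 54/6 = 9; σ²_A = ((13−5)/6)² = 1.778
te_B = (2 + 4·8 + 14)/6 = 48/6 = 8; σ²_B = ((14−2)/6)² = 4.000
te_C = (4 + 4·10 + 16)/6 = 60/6 = 10; σ²_C = ((16−4)/6)² = 4.000
te_D = (3 + 4·6 + 9)/6 = 36/6 = 6; σ²_D = ((9−3)/6)² = 1.000
te_E = (3 + 4·7 + 11)/6 = 42/6 = 7; σ²_E = ((11−3)/6)² = 1.778
te_F = (9 + 4·11 + 13)/6 = 66/6 = 11; σ²_F = ((13−9)/6)² = 0.444
te_G = (3 + 4·4 + 11)/6 = 30/6 = 5; σ²_G = ((11−3)/6)² = 1.778

Forward pass:
ES_A = 0; EF_A = 9
ES_B = 0; EF_B = 8
ES_C = max(EF_A=9, EF_B=8) = 9; EF_C = 9+10 = 19
ES_D = 8; EF_D = 8+6 = 14
ES_E = 9; EF_E = 9+7 = 16
ES_F = 16; EF_F = 16+11 = 27
ES_G = max(EF_C=19, EF_D=14, EF_F=27) = 27; EF_G = 27+5 = 32
Expected project duration μ = 32 days. Critical path: A → E → F → G.

Variance along critical path = 1.778 + 1.778 + 0.444 + 1.778 = 5.778; σ = √5.778 = 2.404 days.
Z = (34 − 32) / 2.404 = 0.832
P(T ≤ 34) = Φ(0.832) ≈ 0.797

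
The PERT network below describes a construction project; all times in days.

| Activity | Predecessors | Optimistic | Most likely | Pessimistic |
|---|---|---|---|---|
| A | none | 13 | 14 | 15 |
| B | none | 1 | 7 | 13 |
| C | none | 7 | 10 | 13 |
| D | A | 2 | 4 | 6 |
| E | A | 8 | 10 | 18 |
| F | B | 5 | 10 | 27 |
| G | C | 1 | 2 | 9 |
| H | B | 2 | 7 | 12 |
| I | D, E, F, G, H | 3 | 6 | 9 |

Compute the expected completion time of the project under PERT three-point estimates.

31 days

te_A = (13 + 4·14 + 15)/6 = 84/6 = 14
te_B = (1 + 4·7 + 13)/6 = 42/6 = 7
te_C = (7 + 4·10 + 13)/6 = 60/6 = 10
te_D = (2 + 4·4 + 6)/6 = 24/6 = 4
te_E = (8 + 4·10 + 18)/6 = 66/6 = 11
te_F = (5 + 4·10 + 27)/6 = 72/6 = 12
te_G = (1 + 4·2 + 9)/6 = 18/6 = 3
te_H = (2 + 4·7 + 12)/6 = 42/6 = 7
te_I = (3 + 4·6 + 9)/6 = 36/6 = 6

Forward pass:
ES_A = 0; EF_A = 14
ES_B = 0; EF_B = 7
ES_C = 0; EF_C = 10
ES_D = 14; EF_D = 14+4 = 18
ES_E = 14; EF_E = 14+11 = 25
ES_F = 7; EF_F = 7+12 = 19
ES_G = 10; EF_G = 10+3 = 13
ES_H = 7; EF_H = 7+7 = 14
ES_I = max(EF_D=18, EF_E=25, EF_F=19, EF_G=13, EF_H=14) = 25; EF_I = 25+6 = 31
Expected project duration μ = 31 days. Critical path: A → E → I.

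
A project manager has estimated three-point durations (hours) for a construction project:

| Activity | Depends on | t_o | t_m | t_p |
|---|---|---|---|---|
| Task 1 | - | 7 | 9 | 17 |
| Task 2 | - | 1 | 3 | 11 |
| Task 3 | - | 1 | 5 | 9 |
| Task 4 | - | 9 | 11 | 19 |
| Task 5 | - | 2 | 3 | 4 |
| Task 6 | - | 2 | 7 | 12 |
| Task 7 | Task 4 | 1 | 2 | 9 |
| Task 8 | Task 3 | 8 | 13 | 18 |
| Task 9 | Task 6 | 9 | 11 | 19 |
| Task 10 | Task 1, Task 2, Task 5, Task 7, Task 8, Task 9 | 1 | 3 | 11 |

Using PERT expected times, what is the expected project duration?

23 hours

te_Task 1 = (7 + 4·9 + 17)/6 = 60/6 = 10
te_Task 2 = (1 + 4·3 + 11)/6 = 24/6 = 4
te_Task 3 = (1 + 4·5 + 9)/6 = 30/6 = 5
te_Task 4 = (9 + 4·11 + 19)/6 = 72/6 = 12
te_Task 5 = (2 + 4·3 + 4)/6 = 18/6 = 3
te_Task 6 = (2 + 4·7 + 12)/6 = 42/6 = 7
te_Task 7 = (1 + 4·2 + 9)/6 = 18/6 = 3
te_Task 8 = (8 + 4·13 + 18)/6 = 78/6 = 13
te_Task 9 = (9 + 4·11 + 19)/6 = 72/6 = 12
te_Task 10 = (1 + 4·3 + 11)/6 = 24/6 = 4

Forward pass:
ES_Task 1 = 0; EF_Task 1 = 10
ES_Task 2 = 0; EF_Task 2 = 4
ES_Task 3 = 0; EF_Task 3 = 5
ES_Task 4 = 0; EF_Task 4 = 12
ES_Task 5 = 0; EF_Task 5 = 3
ES_Task 6 = 0; EF_Task 6 = 7
ES_Task 7 = 12; EF_Task 7 = 12+3 = 15
ES_Task 8 = 5; EF_Task 8 = 5+13 = 18
ES_Task 9 = 7; EF_Task 9 = 7+12 = 19
ES_Task 10 = max(EF_Task 1=10, EF_Task 2=4, EF_Task 5=3, EF_Task 7=15, EF_Task 8=18, EF_Task 9=19) = 19; EF_Task 10 = 19+4 = 23
Expected project duration μ = 23 hours. Critical path: Task 6 → Task 9 → Task 10.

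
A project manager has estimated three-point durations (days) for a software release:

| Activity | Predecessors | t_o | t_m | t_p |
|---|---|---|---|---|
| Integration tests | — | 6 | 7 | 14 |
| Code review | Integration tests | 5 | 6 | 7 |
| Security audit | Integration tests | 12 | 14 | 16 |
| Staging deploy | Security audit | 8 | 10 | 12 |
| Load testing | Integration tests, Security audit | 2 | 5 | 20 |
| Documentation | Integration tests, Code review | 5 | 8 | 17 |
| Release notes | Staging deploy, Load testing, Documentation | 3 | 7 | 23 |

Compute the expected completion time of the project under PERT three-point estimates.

te_Integration tests = (6 + 4·7 + 14)/6 = 48/6 = 8
te_Code review = (5 + 4·6 + 7)/6 = 36/6 = 6
te_Security audit = (12 + 4·14 + 16)/6 = 84/6 = 14
te_Staging deploy = (8 + 4·10 + 12)/6 = 60/6 = 10
te_Load testing = (2 + 4·5 + 20)/6 = 42/6 = 7
te_Documentation = (5 + 4·8 + 17)/6 = 54/6 = 9
te_Release notes = (3 + 4·7 + 23)/6 = 54/6 = 9

Forward pass:
ES_Integration tests = 0; EF_Integration tests = 8
ES_Code review = 8; EF_Code review = 8+6 = 14
ES_Security audit = 8; EF_Security audit = 8+14 = 22
ES_Staging deploy = 22; EF_Staging deploy = 22+10 = 32
ES_Load testing = max(EF_Integration tests=8, EF_Security audit=22) = 22; EF_Load testing = 22+7 = 29
ES_Documentation = max(EF_Integration tests=8, EF_Code review=14) = 14; EF_Documentation = 14+9 = 23
ES_Release notes = max(EF_Staging deploy=32, EF_Load testing=29, EF_Documentation=23) = 32; EF_Release notes = 32+9 = 41
Expected project duration μ = 41 days. Critical path: Integration tests → Security audit → Staging deploy → Release notes.

41 days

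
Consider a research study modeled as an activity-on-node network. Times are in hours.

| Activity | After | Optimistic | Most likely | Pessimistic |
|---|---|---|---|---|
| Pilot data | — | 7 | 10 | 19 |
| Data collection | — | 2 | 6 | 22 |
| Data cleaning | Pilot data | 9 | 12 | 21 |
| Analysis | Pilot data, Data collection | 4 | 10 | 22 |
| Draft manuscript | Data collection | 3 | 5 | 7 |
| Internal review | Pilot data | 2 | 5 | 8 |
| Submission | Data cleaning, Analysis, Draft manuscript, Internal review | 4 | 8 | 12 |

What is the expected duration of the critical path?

te_Pilot data = (7 + 4·10 + 19)/6 = 66/6 = 11
te_Data collection = (2 + 4·6 + 22)/6 = 48/6 = 8
te_Data cleaning = (9 + 4·12 + 21)/6 = 78/6 = 13
te_Analysis = (4 + 4·10 + 22)/6 = 66/6 = 11
te_Draft manuscript = (3 + 4·5 + 7)/6 = 30/6 = 5
te_Internal review = (2 + 4·5 + 8)/6 = 30/6 = 5
te_Submission = (4 + 4·8 + 12)/6 = 48/6 = 8

Forward pass:
ES_Pilot data = 0; EF_Pilot data = 11
ES_Data collection = 0; EF_Data collection = 8
ES_Data cleaning = 11; EF_Data cleaning = 11+13 = 24
ES_Analysis = max(EF_Pilot data=11, EF_Data collection=8) = 11; EF_Analysis = 11+11 = 22
ES_Draft manuscript = 8; EF_Draft manuscript = 8+5 = 13
ES_Internal review = 11; EF_Internal review = 11+5 = 16
ES_Submission = max(EF_Data cleaning=24, EF_Analysis=22, EF_Draft manuscript=13, EF_Internal review=16) = 24; EF_Submission = 24+8 = 32
Expected project duration μ = 32 hours. Critical path: Pilot data → Data cleaning → Submission.

32 hours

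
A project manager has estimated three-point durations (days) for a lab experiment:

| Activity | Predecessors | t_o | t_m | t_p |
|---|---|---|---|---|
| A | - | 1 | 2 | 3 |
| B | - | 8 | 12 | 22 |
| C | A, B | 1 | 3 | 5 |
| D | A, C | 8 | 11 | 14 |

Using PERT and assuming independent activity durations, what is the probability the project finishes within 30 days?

te_A = (1 + 4·2 + 3)/6 = 12/6 = 2; σ²_A = ((3−1)/6)² = 0.111
te_B = (8 + 4·12 + 22)/6 = 78/6 = 13; σ²_B = ((22−8)/6)² = 5.444
te_C = (1 + 4·3 + 5)/6 = 18/6 = 3; σ²_C = ((5−1)/6)² = 0.444
te_D = (8 + 4·11 + 14)/6 = 66/6 = 11; σ²_D = ((14−8)/6)² = 1.000

Forward pass:
ES_A = 0; EF_A = 2
ES_B = 0; EF_B = 13
ES_C = max(EF_A=2, EF_B=13) = 13; EF_C = 13+3 = 16
ES_D = max(EF_A=2, EF_C=16) = 16; EF_D = 16+11 = 27
Expected project duration μ = 27 days. Critical path: B → C → D.

Variance along critical path = 5.444 + 0.444 + 1.000 = 6.889; σ = √6.889 = 2.625 days.
Z = (30 − 27) / 2.625 = 1.143
P(T ≤ 30) = Φ(1.143) ≈ 0.873

0.873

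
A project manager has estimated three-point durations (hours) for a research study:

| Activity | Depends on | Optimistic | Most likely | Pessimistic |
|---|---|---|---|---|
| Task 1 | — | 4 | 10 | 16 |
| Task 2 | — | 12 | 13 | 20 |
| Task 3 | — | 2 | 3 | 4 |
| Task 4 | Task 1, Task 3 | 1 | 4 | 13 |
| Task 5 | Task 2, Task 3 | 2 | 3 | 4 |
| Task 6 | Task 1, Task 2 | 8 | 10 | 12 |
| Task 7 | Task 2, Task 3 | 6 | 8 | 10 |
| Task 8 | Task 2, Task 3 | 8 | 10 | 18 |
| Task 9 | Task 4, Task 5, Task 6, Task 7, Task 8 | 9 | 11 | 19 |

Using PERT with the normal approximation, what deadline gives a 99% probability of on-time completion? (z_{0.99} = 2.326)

te_Task 1 = (4 + 4·10 + 16)/6 = 60/6 = 10; σ²_Task 1 = ((16−4)/6)² = 4.000
te_Task 2 = (12 + 4·13 + 20)/6 = 84/6 = 14; σ²_Task 2 = ((20−12)/6)² = 1.778
te_Task 3 = (2 + 4·3 + 4)/6 = 18/6 = 3; σ²_Task 3 = ((4−2)/6)² = 0.111
te_Task 4 = (1 + 4·4 + 13)/6 = 30/6 = 5; σ²_Task 4 = ((13−1)/6)² = 4.000
te_Task 5 = (2 + 4·3 + 4)/6 = 18/6 = 3; σ²_Task 5 = ((4−2)/6)² = 0.111
te_Task 6 = (8 + 4·10 + 12)/6 = 60/6 = 10; σ²_Task 6 = ((12−8)/6)² = 0.444
te_Task 7 = (6 + 4·8 + 10)/6 = 48/6 = 8; σ²_Task 7 = ((10−6)/6)² = 0.444
te_Task 8 = (8 + 4·10 + 18)/6 = 66/6 = 11; σ²_Task 8 = ((18−8)/6)² = 2.778
te_Task 9 = (9 + 4·11 + 19)/6 = 72/6 = 12; σ²_Task 9 = ((19−9)/6)² = 2.778

Forward pass:
ES_Task 1 = 0; EF_Task 1 = 10
ES_Task 2 = 0; EF_Task 2 = 14
ES_Task 3 = 0; EF_Task 3 = 3
ES_Task 4 = max(EF_Task 1=10, EF_Task 3=3) = 10; EF_Task 4 = 10+5 = 15
ES_Task 5 = max(EF_Task 2=14, EF_Task 3=3) = 14; EF_Task 5 = 14+3 = 17
ES_Task 6 = max(EF_Task 1=10, EF_Task 2=14) = 14; EF_Task 6 = 14+10 = 24
ES_Task 7 = max(EF_Task 2=14, EF_Task 3=3) = 14; EF_Task 7 = 14+8 = 22
ES_Task 8 = max(EF_Task 2=14, EF_Task 3=3) = 14; EF_Task 8 = 14+11 = 25
ES_Task 9 = max(EF_Task 4=15, EF_Task 5=17, EF_Task 6=24, EF_Task 7=22, EF_Task 8=25) = 25; EF_Task 9 = 25+12 = 37
Expected project duration μ = 37 hours. Critical path: Task 2 → Task 8 → Task 9.

Variance along critical path = 1.778 + 2.778 + 2.778 = 7.333; σ = 2.708 hours.
D = μ + z·σ = 37 + 2.326·2.708 = 43.3 hours

43.3 hours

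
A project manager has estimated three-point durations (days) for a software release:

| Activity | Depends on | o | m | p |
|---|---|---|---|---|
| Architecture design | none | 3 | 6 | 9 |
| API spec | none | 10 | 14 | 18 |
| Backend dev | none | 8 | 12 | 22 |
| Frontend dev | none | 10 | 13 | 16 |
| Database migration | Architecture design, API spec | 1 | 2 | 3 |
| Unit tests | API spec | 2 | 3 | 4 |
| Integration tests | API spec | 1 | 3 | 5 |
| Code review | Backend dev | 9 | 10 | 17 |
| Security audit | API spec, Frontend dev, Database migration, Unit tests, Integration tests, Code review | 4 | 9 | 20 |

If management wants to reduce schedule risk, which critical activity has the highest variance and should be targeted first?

te_Architecture design = (3 + 4·6 + 9)/6 = 36/6 = 6; σ²_Architecture design = ((9−3)/6)² = 1.000
te_API spec = (10 + 4·14 + 18)/6 = 84/6 = 14; σ²_API spec = ((18−10)/6)² = 1.778
te_Backend dev = (8 + 4·12 + 22)/6 = 78/6 = 13; σ²_Backend dev = ((22−8)/6)² = 5.444
te_Frontend dev = (10 + 4·13 + 16)/6 = 78/6 = 13; σ²_Frontend dev = ((16−10)/6)² = 1.000
te_Database migration = (1 + 4·2 + 3)/6 = 12/6 = 2; σ²_Database migration = ((3−1)/6)² = 0.111
te_Unit tests = (2 + 4·3 + 4)/6 = 18/6 = 3; σ²_Unit tests = ((4−2)/6)² = 0.111
te_Integration tests = (1 + 4·3 + 5)/6 = 18/6 = 3; σ²_Integration tests = ((5−1)/6)² = 0.444
te_Code review = (9 + 4·10 + 17)/6 = 66/6 = 11; σ²_Code review = ((17−9)/6)² = 1.778
te_Security audit = (4 + 4·9 + 20)/6 = 60/6 = 10; σ²_Security audit = ((20−4)/6)² = 7.111

Forward pass:
ES_Architecture design = 0; EF_Architecture design = 6
ES_API spec = 0; EF_API spec = 14
ES_Backend dev = 0; EF_Backend dev = 13
ES_Frontend dev = 0; EF_Frontend dev = 13
ES_Database migration = max(EF_Architecture design=6, EF_API spec=14) = 14; EF_Database migration = 14+2 = 16
ES_Unit tests = 14; EF_Unit tests = 14+3 = 17
ES_Integration tests = 14; EF_Integration tests = 14+3 = 17
ES_Code review = 13; EF_Code review = 13+11 = 24
ES_Security audit = max(EF_API spec=14, EF_Frontend dev=13, EF_Database migration=16, EF_Unit tests=17, EF_Integration tests=17, EF_Code review=24) = 24; EF_Security audit = 24+10 = 34
Expected project duration μ = 34 days. Critical path: Backend dev → Code review → Security audit.

Variances on critical path: σ²_Backend dev=5.444, σ²_Code review=1.778, σ²_Security audit=7.111.
Largest is σ²_Security audit = 7.111.

Security audit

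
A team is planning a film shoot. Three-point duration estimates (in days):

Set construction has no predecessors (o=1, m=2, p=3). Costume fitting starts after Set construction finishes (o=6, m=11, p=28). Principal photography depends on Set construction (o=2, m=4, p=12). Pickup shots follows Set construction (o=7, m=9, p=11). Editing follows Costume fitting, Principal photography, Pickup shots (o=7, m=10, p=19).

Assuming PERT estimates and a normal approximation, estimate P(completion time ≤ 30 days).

te_Set construction = (1 + 4·2 + 3)/6 = 12/6 = 2; σ²_Set construction = ((3−1)/6)² = 0.111
te_Costume fitting = (6 + 4·11 + 28)/6 = 78/6 = 13; σ²_Costume fitting = ((28−6)/6)² = 13.444
te_Principal photography = (2 + 4·4 + 12)/6 = 30/6 = 5; σ²_Principal photography = ((12−2)/6)² = 2.778
te_Pickup shots = (7 + 4·9 + 11)/6 = 54/6 = 9; σ²_Pickup shots = ((11−7)/6)² = 0.444
te_Editing = (7 + 4·10 + 19)/6 = 66/6 = 11; σ²_Editing = ((19−7)/6)² = 4.000

Forward pass:
ES_Set construction = 0; EF_Set construction = 2
ES_Costume fitting = 2; EF_Costume fitting = 2+13 = 15
ES_Principal photography = 2; EF_Principal photography = 2+5 = 7
ES_Pickup shots = 2; EF_Pickup shots = 2+9 = 11
ES_Editing = max(EF_Costume fitting=15, EF_Principal photography=7, EF_Pickup shots=11) = 15; EF_Editing = 15+11 = 26
Expected project duration μ = 26 days. Critical path: Set construction → Costume fitting → Editing.

Variance along critical path = 0.111 + 13.444 + 4.000 = 17.556; σ = √17.556 = 4.190 days.
Z = (30 − 26) / 4.190 = 0.955
P(T ≤ 30) = Φ(0.955) ≈ 0.830

0.830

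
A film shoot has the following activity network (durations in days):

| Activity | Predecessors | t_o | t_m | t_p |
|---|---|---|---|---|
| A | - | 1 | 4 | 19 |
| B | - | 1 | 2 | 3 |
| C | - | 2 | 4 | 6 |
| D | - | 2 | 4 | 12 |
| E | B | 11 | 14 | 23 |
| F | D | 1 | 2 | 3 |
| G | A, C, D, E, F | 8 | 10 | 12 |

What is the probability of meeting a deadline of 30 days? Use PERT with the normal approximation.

0.920

te_A = (1 + 4·4 + 19)/6 = 36/6 = 6; σ²_A = ((19−1)/6)² = 9.000
te_B = (1 + 4·2 + 3)/6 = 12/6 = 2; σ²_B = ((3−1)/6)² = 0.111
te_C = (2 + 4·4 + 6)/6 = 24/6 = 4; σ²_C = ((6−2)/6)² = 0.444
te_D = (2 + 4·4 + 12)/6 = 30/6 = 5; σ²_D = ((12−2)/6)² = 2.778
te_E = (11 + 4·14 + 23)/6 = 90/6 = 15; σ²_E = ((23−11)/6)² = 4.000
te_F = (1 + 4·2 + 3)/6 = 12/6 = 2; σ²_F = ((3−1)/6)² = 0.111
te_G = (8 + 4·10 + 12)/6 = 60/6 = 10; σ²_G = ((12−8)/6)² = 0.444

Forward pass:
ES_A = 0; EF_A = 6
ES_B = 0; EF_B = 2
ES_C = 0; EF_C = 4
ES_D = 0; EF_D = 5
ES_E = 2; EF_E = 2+15 = 17
ES_F = 5; EF_F = 5+2 = 7
ES_G = max(EF_A=6, EF_C=4, EF_D=5, EF_E=17, EF_F=7) = 17; EF_G = 17+10 = 27
Expected project duration μ = 27 days. Critical path: B → E → G.

Variance along critical path = 0.111 + 4.000 + 0.444 = 4.556; σ = √4.556 = 2.134 days.
Z = (30 − 27) / 2.134 = 1.406
P(T ≤ 30) = Φ(1.406) ≈ 0.920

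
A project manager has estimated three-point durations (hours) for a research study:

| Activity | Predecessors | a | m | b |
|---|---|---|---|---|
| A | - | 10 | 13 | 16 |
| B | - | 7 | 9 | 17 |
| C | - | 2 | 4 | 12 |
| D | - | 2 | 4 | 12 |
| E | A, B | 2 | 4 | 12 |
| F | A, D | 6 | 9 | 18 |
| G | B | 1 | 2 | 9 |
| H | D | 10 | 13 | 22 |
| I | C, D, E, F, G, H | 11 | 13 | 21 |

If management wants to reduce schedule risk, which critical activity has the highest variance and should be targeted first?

F

te_A = (10 + 4·13 + 16)/6 = 78/6 = 13; σ²_A = ((16−10)/6)² = 1.000
te_B = (7 + 4·9 + 17)/6 = 60/6 = 10; σ²_B = ((17−7)/6)² = 2.778
te_C = (2 + 4·4 + 12)/6 = 30/6 = 5; σ²_C = ((12−2)/6)² = 2.778
te_D = (2 + 4·4 + 12)/6 = 30/6 = 5; σ²_D = ((12−2)/6)² = 2.778
te_E = (2 + 4·4 + 12)/6 = 30/6 = 5; σ²_E = ((12−2)/6)² = 2.778
te_F = (6 + 4·9 + 18)/6 = 60/6 = 10; σ²_F = ((18−6)/6)² = 4.000
te_G = (1 + 4·2 + 9)/6 = 18/6 = 3; σ²_G = ((9−1)/6)² = 1.778
te_H = (10 + 4·13 + 22)/6 = 84/6 = 14; σ²_H = ((22−10)/6)² = 4.000
te_I = (11 + 4·13 + 21)/6 = 84/6 = 14; σ²_I = ((21−11)/6)² = 2.778

Forward pass:
ES_A = 0; EF_A = 13
ES_B = 0; EF_B = 10
ES_C = 0; EF_C = 5
ES_D = 0; EF_D = 5
ES_E = max(EF_A=13, EF_B=10) = 13; EF_E = 13+5 = 18
ES_F = max(EF_A=13, EF_D=5) = 13; EF_F = 13+10 = 23
ES_G = 10; EF_G = 10+3 = 13
ES_H = 5; EF_H = 5+14 = 19
ES_I = max(EF_C=5, EF_D=5, EF_E=18, EF_F=23, EF_G=13, EF_H=19) = 23; EF_I = 23+14 = 37
Expected project duration μ = 37 hours. Critical path: A → F → I.

Variances on critical path: σ²_A=1.000, σ²_F=4.000, σ²_I=2.778.
Largest is σ²_F = 4.000.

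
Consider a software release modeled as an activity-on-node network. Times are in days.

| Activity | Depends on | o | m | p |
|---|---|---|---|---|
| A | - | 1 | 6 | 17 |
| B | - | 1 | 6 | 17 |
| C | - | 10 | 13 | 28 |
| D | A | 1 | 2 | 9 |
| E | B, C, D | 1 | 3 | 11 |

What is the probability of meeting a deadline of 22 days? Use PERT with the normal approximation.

0.809

te_A = (1 + 4·6 + 17)/6 = 42/6 = 7; σ²_A = ((17−1)/6)² = 7.111
te_B = (1 + 4·6 + 17)/6 = 42/6 = 7; σ²_B = ((17−1)/6)² = 7.111
te_C = (10 + 4·13 + 28)/6 = 90/6 = 15; σ²_C = ((28−10)/6)² = 9.000
te_D = (1 + 4·2 + 9)/6 = 18/6 = 3; σ²_D = ((9−1)/6)² = 1.778
te_E = (1 + 4·3 + 11)/6 = 24/6 = 4; σ²_E = ((11−1)/6)² = 2.778

Forward pass:
ES_A = 0; EF_A = 7
ES_B = 0; EF_B = 7
ES_C = 0; EF_C = 15
ES_D = 7; EF_D = 7+3 = 10
ES_E = max(EF_B=7, EF_C=15, EF_D=10) = 15; EF_E = 15+4 = 19
Expected project duration μ = 19 days. Critical path: C → E.

Variance along critical path = 9.000 + 2.778 = 11.778; σ = √11.778 = 3.432 days.
Z = (22 − 19) / 3.432 = 0.874
P(T ≤ 22) = Φ(0.874) ≈ 0.809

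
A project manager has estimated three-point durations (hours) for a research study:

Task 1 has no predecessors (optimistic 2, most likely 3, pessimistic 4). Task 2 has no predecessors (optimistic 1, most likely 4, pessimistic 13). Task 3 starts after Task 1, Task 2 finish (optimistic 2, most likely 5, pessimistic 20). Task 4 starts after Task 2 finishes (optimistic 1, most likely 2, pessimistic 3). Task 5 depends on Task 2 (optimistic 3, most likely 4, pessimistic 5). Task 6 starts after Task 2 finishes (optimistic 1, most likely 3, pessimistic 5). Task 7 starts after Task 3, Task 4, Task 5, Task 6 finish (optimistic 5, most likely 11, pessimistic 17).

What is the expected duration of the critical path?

te_Task 1 = (2 + 4·3 + 4)/6 = 18/6 = 3
te_Task 2 = (1 + 4·4 + 13)/6 = 30/6 = 5
te_Task 3 = (2 + 4·5 + 20)/6 = 42/6 = 7
te_Task 4 = (1 + 4·2 + 3)/6 = 12/6 = 2
te_Task 5 = (3 + 4·4 + 5)/6 = 24/6 = 4
te_Task 6 = (1 + 4·3 + 5)/6 = 18/6 = 3
te_Task 7 = (5 + 4·11 + 17)/6 = 66/6 = 11

Forward pass:
ES_Task 1 = 0; EF_Task 1 = 3
ES_Task 2 = 0; EF_Task 2 = 5
ES_Task 3 = max(EF_Task 1=3, EF_Task 2=5) = 5; EF_Task 3 = 5+7 = 12
ES_Task 4 = 5; EF_Task 4 = 5+2 = 7
ES_Task 5 = 5; EF_Task 5 = 5+4 = 9
ES_Task 6 = 5; EF_Task 6 = 5+3 = 8
ES_Task 7 = max(EF_Task 3=12, EF_Task 4=7, EF_Task 5=9, EF_Task 6=8) = 12; EF_Task 7 = 12+11 = 23
Expected project duration μ = 23 hours. Critical path: Task 2 → Task 3 → Task 7.

23 hours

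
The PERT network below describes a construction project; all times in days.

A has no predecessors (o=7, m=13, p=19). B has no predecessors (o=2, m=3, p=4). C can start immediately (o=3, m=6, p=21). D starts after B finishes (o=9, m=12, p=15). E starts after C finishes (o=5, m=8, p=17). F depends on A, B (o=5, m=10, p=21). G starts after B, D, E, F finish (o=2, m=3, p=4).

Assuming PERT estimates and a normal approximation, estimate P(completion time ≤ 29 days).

0.725

te_A = (7 + 4·13 + 19)/6 = 78/6 = 13; σ²_A = ((19−7)/6)² = 4.000
te_B = (2 + 4·3 + 4)/6 = 18/6 = 3; σ²_B = ((4−2)/6)² = 0.111
te_C = (3 + 4·6 + 21)/6 = 48/6 = 8; σ²_C = ((21−3)/6)² = 9.000
te_D = (9 + 4·12 + 15)/6 = 72/6 = 12; σ²_D = ((15−9)/6)² = 1.000
te_E = (5 + 4·8 + 17)/6 = 54/6 = 9; σ²_E = ((17−5)/6)² = 4.000
te_F = (5 + 4·10 + 21)/6 = 66/6 = 11; σ²_F = ((21−5)/6)² = 7.111
te_G = (2 + 4·3 + 4)/6 = 18/6 = 3; σ²_G = ((4−2)/6)² = 0.111

Forward pass:
ES_A = 0; EF_A = 13
ES_B = 0; EF_B = 3
ES_C = 0; EF_C = 8
ES_D = 3; EF_D = 3+12 = 15
ES_E = 8; EF_E = 8+9 = 17
ES_F = max(EF_A=13, EF_B=3) = 13; EF_F = 13+11 = 24
ES_G = max(EF_B=3, EF_D=15, EF_E=17, EF_F=24) = 24; EF_G = 24+3 = 27
Expected project duration μ = 27 days. Critical path: A → F → G.

Variance along critical path = 4.000 + 7.111 + 0.111 = 11.222; σ = √11.222 = 3.350 days.
Z = (29 − 27) / 3.350 = 0.597
P(T ≤ 29) = Φ(0.597) ≈ 0.725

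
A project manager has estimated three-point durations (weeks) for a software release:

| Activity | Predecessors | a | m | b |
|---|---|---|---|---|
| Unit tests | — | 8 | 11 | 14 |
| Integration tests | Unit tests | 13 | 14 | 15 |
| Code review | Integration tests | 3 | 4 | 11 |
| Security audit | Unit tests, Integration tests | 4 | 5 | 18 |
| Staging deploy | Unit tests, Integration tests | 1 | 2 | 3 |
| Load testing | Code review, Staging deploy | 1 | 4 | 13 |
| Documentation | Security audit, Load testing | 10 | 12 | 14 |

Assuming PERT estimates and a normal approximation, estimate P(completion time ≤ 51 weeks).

0.930

te_Unit tests = (8 + 4·11 + 14)/6 = 66/6 = 11; σ²_Unit tests = ((14−8)/6)² = 1.000
te_Integration tests = (13 + 4·14 + 15)/6 = 84/6 = 14; σ²_Integration tests = ((15−13)/6)² = 0.111
te_Code review = (3 + 4·4 + 11)/6 = 30/6 = 5; σ²_Code review = ((11−3)/6)² = 1.778
te_Security audit = (4 + 4·5 + 18)/6 = 42/6 = 7; σ²_Security audit = ((18−4)/6)² = 5.444
te_Staging deploy = (1 + 4·2 + 3)/6 = 12/6 = 2; σ²_Staging deploy = ((3−1)/6)² = 0.111
te_Load testing = (1 + 4·4 + 13)/6 = 30/6 = 5; σ²_Load testing = ((13−1)/6)² = 4.000
te_Documentation = (10 + 4·12 + 14)/6 = 72/6 = 12; σ²_Documentation = ((14−10)/6)² = 0.444

Forward pass:
ES_Unit tests = 0; EF_Unit tests = 11
ES_Integration tests = 11; EF_Integration tests = 11+14 = 25
ES_Code review = 25; EF_Code review = 25+5 = 30
ES_Security audit = max(EF_Unit tests=11, EF_Integration tests=25) = 25; EF_Security audit = 25+7 = 32
ES_Staging deploy = max(EF_Unit tests=11, EF_Integration tests=25) = 25; EF_Staging deploy = 25+2 = 27
ES_Load testing = max(EF_Code review=30, EF_Staging deploy=27) = 30; EF_Load testing = 30+5 = 35
ES_Documentation = max(EF_Security audit=32, EF_Load testing=35) = 35; EF_Documentation = 35+12 = 47
Expected project duration μ = 47 weeks. Critical path: Unit tests → Integration tests → Code review → Load testing → Documentation.

Variance along critical path = 1.000 + 0.111 + 1.778 + 4.000 + 0.444 = 7.333; σ = √7.333 = 2.708 weeks.
Z = (51 − 47) / 2.708 = 1.477
P(T ≤ 51) = Φ(1.477) ≈ 0.930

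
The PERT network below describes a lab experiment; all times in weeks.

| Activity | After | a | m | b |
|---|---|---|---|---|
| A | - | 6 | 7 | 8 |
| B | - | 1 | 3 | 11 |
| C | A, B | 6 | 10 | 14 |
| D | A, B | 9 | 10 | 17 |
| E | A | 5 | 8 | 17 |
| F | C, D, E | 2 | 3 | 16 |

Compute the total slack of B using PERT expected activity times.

3 weeks

te_A = (6 + 4·7 + 8)/6 = 42/6 = 7
te_B = (1 + 4·3 + 11)/6 = 24/6 = 4
te_C = (6 + 4·10 + 14)/6 = 60/6 = 10
te_D = (9 + 4·10 + 17)/6 = 66/6 = 11
te_E = (5 + 4·8 + 17)/6 = 54/6 = 9
te_F = (2 + 4·3 + 16)/6 = 30/6 = 5

Forward pass:
ES_A = 0; EF_A = 7
ES_B = 0; EF_B = 4
ES_C = max(EF_A=7, EF_B=4) = 7; EF_C = 7+10 = 17
ES_D = max(EF_A=7, EF_B=4) = 7; EF_D = 7+11 = 18
ES_E = 7; EF_E = 7+9 = 16
ES_F = max(EF_C=17, EF_D=18, EF_E=16) = 18; EF_F = 18+5 = 23
Expected project duration μ = 23 weeks. Critical path: A → D → F.

Backward pass:
LF_F = 23; LS_F = 23−5 = 18
LF_E = LS_F = 18; LS_E = 18−9 = 9
LF_D = LS_F = 18; LS_D = 18−11 = 7
LF_C = LS_F = 18; LS_C = 18−10 = 8
LF_B = min(LS_C=8, LS_D=7) = 7; LS_B = 7−4 = 3
LF_A = min(LS_C=8, LS_D=7, LS_E=9) = 7; LS_A = 7−7 = 0
Slack_B = LS_B − ES_B = 3 − 0 = 3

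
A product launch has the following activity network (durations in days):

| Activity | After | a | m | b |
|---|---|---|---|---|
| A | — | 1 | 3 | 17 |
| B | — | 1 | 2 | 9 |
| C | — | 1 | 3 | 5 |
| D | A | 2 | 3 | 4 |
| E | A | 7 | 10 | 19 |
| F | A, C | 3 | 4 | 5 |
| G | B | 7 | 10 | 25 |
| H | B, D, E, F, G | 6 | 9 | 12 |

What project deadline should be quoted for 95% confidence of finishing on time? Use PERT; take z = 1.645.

te_A = (1 + 4·3 + 17)/6 = 30/6 = 5; σ²_A = ((17−1)/6)² = 7.111
te_B = (1 + 4·2 + 9)/6 = 18/6 = 3; σ²_B = ((9−1)/6)² = 1.778
te_C = (1 + 4·3 + 5)/6 = 18/6 = 3; σ²_C = ((5−1)/6)² = 0.444
te_D = (2 + 4·3 + 4)/6 = 18/6 = 3; σ²_D = ((4−2)/6)² = 0.111
te_E = (7 + 4·10 + 19)/6 = 66/6 = 11; σ²_E = ((19−7)/6)² = 4.000
te_F = (3 + 4·4 + 5)/6 = 24/6 = 4; σ²_F = ((5−3)/6)² = 0.111
te_G = (7 + 4·10 + 25)/6 = 72/6 = 12; σ²_G = ((25−7)/6)² = 9.000
te_H = (6 + 4·9 + 12)/6 = 54/6 = 9; σ²_H = ((12−6)/6)² = 1.000

Forward pass:
ES_A = 0; EF_A = 5
ES_B = 0; EF_B = 3
ES_C = 0; EF_C = 3
ES_D = 5; EF_D = 5+3 = 8
ES_E = 5; EF_E = 5+11 = 16
ES_F = max(EF_A=5, EF_C=3) = 5; EF_F = 5+4 = 9
ES_G = 3; EF_G = 3+12 = 15
ES_H = max(EF_B=3, EF_D=8, EF_E=16, EF_F=9, EF_G=15) = 16; EF_H = 16+9 = 25
Expected project duration μ = 25 days. Critical path: A → E → H.

Variance along critical path = 7.111 + 4.000 + 1.000 = 12.111; σ = 3.480 days.
D = μ + z·σ = 25 + 1.645·3.480 = 30.7 days

30.7 days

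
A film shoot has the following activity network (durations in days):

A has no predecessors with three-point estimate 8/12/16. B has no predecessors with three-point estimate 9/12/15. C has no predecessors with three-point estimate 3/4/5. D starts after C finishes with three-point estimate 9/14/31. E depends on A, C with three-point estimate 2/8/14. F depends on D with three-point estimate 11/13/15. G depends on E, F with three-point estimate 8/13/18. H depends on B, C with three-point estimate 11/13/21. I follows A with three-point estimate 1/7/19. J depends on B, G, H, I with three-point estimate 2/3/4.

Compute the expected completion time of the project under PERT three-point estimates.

te_A = (8 + 4·12 + 16)/6 = 72/6 = 12
te_B = (9 + 4·12 + 15)/6 = 72/6 = 12
te_C = (3 + 4·4 + 5)/6 = 24/6 = 4
te_D = (9 + 4·14 + 31)/6 = 96/6 = 16
te_E = (2 + 4·8 + 14)/6 = 48/6 = 8
te_F = (11 + 4·13 + 15)/6 = 78/6 = 13
te_G = (8 + 4·13 + 18)/6 = 78/6 = 13
te_H = (11 + 4·13 + 21)/6 = 84/6 = 14
te_I = (1 + 4·7 + 19)/6 = 48/6 = 8
te_J = (2 + 4·3 + 4)/6 = 18/6 = 3

Forward pass:
ES_A = 0; EF_A = 12
ES_B = 0; EF_B = 12
ES_C = 0; EF_C = 4
ES_D = 4; EF_D = 4+16 = 20
ES_E = max(EF_A=12, EF_C=4) = 12; EF_E = 12+8 = 20
ES_F = 20; EF_F = 20+13 = 33
ES_G = max(EF_E=20, EF_F=33) = 33; EF_G = 33+13 = 46
ES_H = max(EF_B=12, EF_C=4) = 12; EF_H = 12+14 = 26
ES_I = 12; EF_I = 12+8 = 20
ES_J = max(EF_B=12, EF_G=46, EF_H=26, EF_I=20) = 46; EF_J = 46+3 = 49
Expected project duration μ = 49 days. Critical path: C → D → F → G → J.

49 days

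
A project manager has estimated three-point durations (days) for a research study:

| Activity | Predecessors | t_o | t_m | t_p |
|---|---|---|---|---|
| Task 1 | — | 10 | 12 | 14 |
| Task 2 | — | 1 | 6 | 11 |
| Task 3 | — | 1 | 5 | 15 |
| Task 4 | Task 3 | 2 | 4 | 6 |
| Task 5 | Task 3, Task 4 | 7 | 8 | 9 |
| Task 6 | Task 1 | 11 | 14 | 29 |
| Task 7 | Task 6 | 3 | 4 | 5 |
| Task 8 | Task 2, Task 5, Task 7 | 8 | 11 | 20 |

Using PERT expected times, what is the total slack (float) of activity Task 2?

26 days

te_Task 1 = (10 + 4·12 + 14)/6 = 72/6 = 12
te_Task 2 = (1 + 4·6 + 11)/6 = 36/6 = 6
te_Task 3 = (1 + 4·5 + 15)/6 = 36/6 = 6
te_Task 4 = (2 + 4·4 + 6)/6 = 24/6 = 4
te_Task 5 = (7 + 4·8 + 9)/6 = 48/6 = 8
te_Task 6 = (11 + 4·14 + 29)/6 = 96/6 = 16
te_Task 7 = (3 + 4·4 + 5)/6 = 24/6 = 4
te_Task 8 = (8 + 4·11 + 20)/6 = 72/6 = 12

Forward pass:
ES_Task 1 = 0; EF_Task 1 = 12
ES_Task 2 = 0; EF_Task 2 = 6
ES_Task 3 = 0; EF_Task 3 = 6
ES_Task 4 = 6; EF_Task 4 = 6+4 = 10
ES_Task 5 = max(EF_Task 3=6, EF_Task 4=10) = 10; EF_Task 5 = 10+8 = 18
ES_Task 6 = 12; EF_Task 6 = 12+16 = 28
ES_Task 7 = 28; EF_Task 7 = 28+4 = 32
ES_Task 8 = max(EF_Task 2=6, EF_Task 5=18, EF_Task 7=32) = 32; EF_Task 8 = 32+12 = 44
Expected project duration μ = 44 days. Critical path: Task 1 → Task 6 → Task 7 → Task 8.

Backward pass:
LF_Task 8 = 44; LS_Task 8 = 44−12 = 32
LF_Task 7 = LS_Task 8 = 32; LS_Task 7 = 32−4 = 28
LF_Task 6 = LS_Task 7 = 28; LS_Task 6 = 28−16 = 12
LF_Task 5 = LS_Task 8 = 32; LS_Task 5 = 32−8 = 24
LF_Task 4 = LS_Task 5 = 24; LS_Task 4 = 24−4 = 20
LF_Task 3 = min(LS_Task 4=20, LS_Task 5=24) = 20; LS_Task 3 = 20−6 = 14
LF_Task 2 = LS_Task 8 = 32; LS_Task 2 = 32−6 = 26
LF_Task 1 = LS_Task 6 = 12; LS_Task 1 = 12−12 = 0
Slack_Task 2 = LS_Task 2 − ES_Task 2 = 26 − 0 = 26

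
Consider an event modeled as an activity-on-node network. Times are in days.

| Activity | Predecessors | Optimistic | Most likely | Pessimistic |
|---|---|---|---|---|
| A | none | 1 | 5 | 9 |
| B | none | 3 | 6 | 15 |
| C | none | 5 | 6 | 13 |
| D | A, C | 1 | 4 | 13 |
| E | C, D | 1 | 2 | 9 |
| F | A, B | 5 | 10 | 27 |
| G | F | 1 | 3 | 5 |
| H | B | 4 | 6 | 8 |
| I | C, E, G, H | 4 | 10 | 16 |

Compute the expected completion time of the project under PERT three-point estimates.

32 days

te_A = (1 + 4·5 + 9)/6 = 30/6 = 5
te_B = (3 + 4·6 + 15)/6 = 42/6 = 7
te_C = (5 + 4·6 + 13)/6 = 42/6 = 7
te_D = (1 + 4·4 + 13)/6 = 30/6 = 5
te_E = (1 + 4·2 + 9)/6 = 18/6 = 3
te_F = (5 + 4·10 + 27)/6 = 72/6 = 12
te_G = (1 + 4·3 + 5)/6 = 18/6 = 3
te_H = (4 + 4·6 + 8)/6 = 36/6 = 6
te_I = (4 + 4·10 + 16)/6 = 60/6 = 10

Forward pass:
ES_A = 0; EF_A = 5
ES_B = 0; EF_B = 7
ES_C = 0; EF_C = 7
ES_D = max(EF_A=5, EF_C=7) = 7; EF_D = 7+5 = 12
ES_E = max(EF_C=7, EF_D=12) = 12; EF_E = 12+3 = 15
ES_F = max(EF_A=5, EF_B=7) = 7; EF_F = 7+12 = 19
ES_G = 19; EF_G = 19+3 = 22
ES_H = 7; EF_H = 7+6 = 13
ES_I = max(EF_C=7, EF_E=15, EF_G=22, EF_H=13) = 22; EF_I = 22+10 = 32
Expected project duration μ = 32 days. Critical path: B → F → G → I.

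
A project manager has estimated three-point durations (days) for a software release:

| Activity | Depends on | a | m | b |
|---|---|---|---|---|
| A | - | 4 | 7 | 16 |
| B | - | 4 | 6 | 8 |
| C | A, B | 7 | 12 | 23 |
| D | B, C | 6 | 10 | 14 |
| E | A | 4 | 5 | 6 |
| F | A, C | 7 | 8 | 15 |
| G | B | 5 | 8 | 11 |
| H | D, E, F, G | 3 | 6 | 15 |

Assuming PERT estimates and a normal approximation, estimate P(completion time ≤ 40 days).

0.687

te_A = (4 + 4·7 + 16)/6 = 48/6 = 8; σ²_A = ((16−4)/6)² = 4.000
te_B = (4 + 4·6 + 8)/6 = 36/6 = 6; σ²_B = ((8−4)/6)² = 0.444
te_C = (7 + 4·12 + 23)/6 = 78/6 = 13; σ²_C = ((23−7)/6)² = 7.111
te_D = (6 + 4·10 + 14)/6 = 60/6 = 10; σ²_D = ((14−6)/6)² = 1.778
te_E = (4 + 4·5 + 6)/6 = 30/6 = 5; σ²_E = ((6−4)/6)² = 0.111
te_F = (7 + 4·8 + 15)/6 = 54/6 = 9; σ²_F = ((15−7)/6)² = 1.778
te_G = (5 + 4·8 + 11)/6 = 48/6 = 8; σ²_G = ((11−5)/6)² = 1.000
te_H = (3 + 4·6 + 15)/6 = 42/6 = 7; σ²_H = ((15−3)/6)² = 4.000

Forward pass:
ES_A = 0; EF_A = 8
ES_B = 0; EF_B = 6
ES_C = max(EF_A=8, EF_B=6) = 8; EF_C = 8+13 = 21
ES_D = max(EF_B=6, EF_C=21) = 21; EF_D = 21+10 = 31
ES_E = 8; EF_E = 8+5 = 13
ES_F = max(EF_A=8, EF_C=21) = 21; EF_F = 21+9 = 30
ES_G = 6; EF_G = 6+8 = 14
ES_H = max(EF_D=31, EF_E=13, EF_F=30, EF_G=14) = 31; EF_H = 31+7 = 38
Expected project duration μ = 38 days. Critical path: A → C → D → H.

Variance along critical path = 4.000 + 7.111 + 1.778 + 4.000 = 16.889; σ = √16.889 = 4.110 days.
Z = (40 − 38) / 4.110 = 0.487
P(T ≤ 40) = Φ(0.487) ≈ 0.687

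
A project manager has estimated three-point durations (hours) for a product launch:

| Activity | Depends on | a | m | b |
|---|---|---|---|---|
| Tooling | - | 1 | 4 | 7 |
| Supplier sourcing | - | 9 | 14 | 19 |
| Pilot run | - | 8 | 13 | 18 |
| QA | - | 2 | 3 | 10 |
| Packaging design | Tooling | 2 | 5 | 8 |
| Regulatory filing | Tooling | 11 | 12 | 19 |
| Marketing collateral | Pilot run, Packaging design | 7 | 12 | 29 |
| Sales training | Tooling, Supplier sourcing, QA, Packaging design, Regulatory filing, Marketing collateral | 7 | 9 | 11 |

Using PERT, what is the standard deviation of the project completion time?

4.08 hours

te_Tooling = (1 + 4·4 + 7)/6 = 24/6 = 4; σ²_Tooling = ((7−1)/6)² = 1.000
te_Supplier sourcing = (9 + 4·14 + 19)/6 = 84/6 = 14; σ²_Supplier sourcing = ((19−9)/6)² = 2.778
te_Pilot run = (8 + 4·13 + 18)/6 = 78/6 = 13; σ²_Pilot run = ((18−8)/6)² = 2.778
te_QA = (2 + 4·3 + 10)/6 = 24/6 = 4; σ²_QA = ((10−2)/6)² = 1.778
te_Packaging design = (2 + 4·5 + 8)/6 = 30/6 = 5; σ²_Packaging design = ((8−2)/6)² = 1.000
te_Regulatory filing = (11 + 4·12 + 19)/6 = 78/6 = 13; σ²_Regulatory filing = ((19−11)/6)² = 1.778
te_Marketing collateral = (7 + 4·12 + 29)/6 = 84/6 = 14; σ²_Marketing collateral = ((29−7)/6)² = 13.444
te_Sales training = (7 + 4·9 + 11)/6 = 54/6 = 9; σ²_Sales training = ((11−7)/6)² = 0.444

Forward pass:
ES_Tooling = 0; EF_Tooling = 4
ES_Supplier sourcing = 0; EF_Supplier sourcing = 14
ES_Pilot run = 0; EF_Pilot run = 13
ES_QA = 0; EF_QA = 4
ES_Packaging design = 4; EF_Packaging design = 4+5 = 9
ES_Regulatory filing = 4; EF_Regulatory filing = 4+13 = 17
ES_Marketing collateral = max(EF_Pilot run=13, EF_Packaging design=9) = 13; EF_Marketing collateral = 13+14 = 27
ES_Sales training = max(EF_Tooling=4, EF_Supplier sourcing=14, EF_QA=4, EF_Packaging design=9, EF_Regulatory filing=17, EF_Marketing collateral=27) = 27; EF_Sales training = 27+9 = 36
Expected project duration μ = 36 hours. Critical path: Pilot run → Marketing collateral → Sales training.

Variance along critical path = 2.778 + 13.444 + 0.444 = 16.667
σ = √16.667 = 4.082 hours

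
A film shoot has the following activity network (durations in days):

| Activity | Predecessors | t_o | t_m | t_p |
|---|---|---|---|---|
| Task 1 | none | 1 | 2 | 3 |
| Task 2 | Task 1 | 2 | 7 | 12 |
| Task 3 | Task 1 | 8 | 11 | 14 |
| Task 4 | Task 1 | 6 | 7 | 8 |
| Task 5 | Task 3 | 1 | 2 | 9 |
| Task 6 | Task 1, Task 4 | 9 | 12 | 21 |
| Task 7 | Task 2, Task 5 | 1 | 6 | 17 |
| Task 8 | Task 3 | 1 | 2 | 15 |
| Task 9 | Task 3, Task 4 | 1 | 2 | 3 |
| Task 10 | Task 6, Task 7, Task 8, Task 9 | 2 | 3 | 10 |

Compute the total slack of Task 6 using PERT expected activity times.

1 days

te_Task 1 = (1 + 4·2 + 3)/6 = 12/6 = 2
te_Task 2 = (2 + 4·7 + 12)/6 = 42/6 = 7
te_Task 3 = (8 + 4·11 + 14)/6 = 66/6 = 11
te_Task 4 = (6 + 4·7 + 8)/6 = 42/6 = 7
te_Task 5 = (1 + 4·2 + 9)/6 = 18/6 = 3
te_Task 6 = (9 + 4·12 + 21)/6 = 78/6 = 13
te_Task 7 = (1 + 4·6 + 17)/6 = 42/6 = 7
te_Task 8 = (1 + 4·2 + 15)/6 = 24/6 = 4
te_Task 9 = (1 + 4·2 + 3)/6 = 12/6 = 2
te_Task 10 = (2 + 4·3 + 10)/6 = 24/6 = 4

Forward pass:
ES_Task 1 = 0; EF_Task 1 = 2
ES_Task 2 = 2; EF_Task 2 = 2+7 = 9
ES_Task 3 = 2; EF_Task 3 = 2+11 = 13
ES_Task 4 = 2; EF_Task 4 = 2+7 = 9
ES_Task 5 = 13; EF_Task 5 = 13+3 = 16
ES_Task 6 = max(EF_Task 1=2, EF_Task 4=9) = 9; EF_Task 6 = 9+13 = 22
ES_Task 7 = max(EF_Task 2=9, EF_Task 5=16) = 16; EF_Task 7 = 16+7 = 23
ES_Task 8 = 13; EF_Task 8 = 13+4 = 17
ES_Task 9 = max(EF_Task 3=13, EF_Task 4=9) = 13; EF_Task 9 = 13+2 = 15
ES_Task 10 = max(EF_Task 6=22, EF_Task 7=23, EF_Task 8=17, EF_Task 9=15) = 23; EF_Task 10 = 23+4 = 27
Expected project duration μ = 27 days. Critical path: Task 1 → Task 3 → Task 5 → Task 7 → Task 10.

Backward pass:
LF_Task 10 = 27; LS_Task 10 = 27−4 = 23
LF_Task 9 = LS_Task 10 = 23; LS_Task 9 = 23−2 = 21
LF_Task 8 = LS_Task 10 = 23; LS_Task 8 = 23−4 = 19
LF_Task 7 = LS_Task 10 = 23; LS_Task 7 = 23−7 = 16
LF_Task 6 = LS_Task 10 = 23; LS_Task 6 = 23−13 = 10
LF_Task 5 = LS_Task 7 = 16; LS_Task 5 = 16−3 = 13
LF_Task 4 = min(LS_Task 6=10, LS_Task 9=21) = 10; LS_Task 4 = 10−7 = 3
LF_Task 3 = min(LS_Task 5=13, LS_Task 8=19, LS_Task 9=21) = 13; LS_Task 3 = 13−11 = 2
LF_Task 2 = LS_Task 7 = 16; LS_Task 2 = 16−7 = 9
LF_Task 1 = min(LS_Task 2=9, LS_Task 3=2, LS_Task 4=3, LS_Task 6=10) = 2; LS_Task 1 = 2−2 = 0
Slack_Task 6 = LS_Task 6 − ES_Task 6 = 10 − 9 = 1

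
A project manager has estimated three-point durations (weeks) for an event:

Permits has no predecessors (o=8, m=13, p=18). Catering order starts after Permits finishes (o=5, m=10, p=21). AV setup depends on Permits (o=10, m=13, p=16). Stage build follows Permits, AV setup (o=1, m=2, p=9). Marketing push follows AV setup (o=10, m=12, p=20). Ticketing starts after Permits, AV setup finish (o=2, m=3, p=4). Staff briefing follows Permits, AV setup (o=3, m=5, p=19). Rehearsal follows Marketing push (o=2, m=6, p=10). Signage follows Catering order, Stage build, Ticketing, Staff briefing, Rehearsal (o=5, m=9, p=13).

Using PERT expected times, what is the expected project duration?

54 weeks

te_Permits = (8 + 4·13 + 18)/6 = 78/6 = 13
te_Catering order = (5 + 4·10 + 21)/6 = 66/6 = 11
te_AV setup = (10 + 4·13 + 16)/6 = 78/6 = 13
te_Stage build = (1 + 4·2 + 9)/6 = 18/6 = 3
te_Marketing push = (10 + 4·12 + 20)/6 = 78/6 = 13
te_Ticketing = (2 + 4·3 + 4)/6 = 18/6 = 3
te_Staff briefing = (3 + 4·5 + 19)/6 = 42/6 = 7
te_Rehearsal = (2 + 4·6 + 10)/6 = 36/6 = 6
te_Signage = (5 + 4·9 + 13)/6 = 54/6 = 9

Forward pass:
ES_Permits = 0; EF_Permits = 13
ES_Catering order = 13; EF_Catering order = 13+11 = 24
ES_AV setup = 13; EF_AV setup = 13+13 = 26
ES_Stage build = max(EF_Permits=13, EF_AV setup=26) = 26; EF_Stage build = 26+3 = 29
ES_Marketing push = 26; EF_Marketing push = 26+13 = 39
ES_Ticketing = max(EF_Permits=13, EF_AV setup=26) = 26; EF_Ticketing = 26+3 = 29
ES_Staff briefing = max(EF_Permits=13, EF_AV setup=26) = 26; EF_Staff briefing = 26+7 = 33
ES_Rehearsal = 39; EF_Rehearsal = 39+6 = 45
ES_Signage = max(EF_Catering order=24, EF_Stage build=29, EF_Ticketing=29, EF_Staff briefing=33, EF_Rehearsal=45) = 45; EF_Signage = 45+9 = 54
Expected project duration μ = 54 weeks. Critical path: Permits → AV setup → Marketing push → Rehearsal → Signage.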